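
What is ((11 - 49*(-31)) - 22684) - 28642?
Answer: -49796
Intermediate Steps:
((11 - 49*(-31)) - 22684) - 28642 = ((11 + 1519) - 22684) - 28642 = (1530 - 22684) - 28642 = -21154 - 28642 = -49796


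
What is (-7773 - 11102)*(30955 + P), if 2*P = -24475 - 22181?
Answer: -143959625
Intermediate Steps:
P = -23328 (P = (-24475 - 22181)/2 = (1/2)*(-46656) = -23328)
(-7773 - 11102)*(30955 + P) = (-7773 - 11102)*(30955 - 23328) = -18875*7627 = -143959625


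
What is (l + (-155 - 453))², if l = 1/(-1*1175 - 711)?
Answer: 1314895662721/3556996 ≈ 3.6966e+5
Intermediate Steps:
l = -1/1886 (l = 1/(-1175 - 711) = 1/(-1886) = -1/1886 ≈ -0.00053022)
(l + (-155 - 453))² = (-1/1886 + (-155 - 453))² = (-1/1886 - 608)² = (-1146689/1886)² = 1314895662721/3556996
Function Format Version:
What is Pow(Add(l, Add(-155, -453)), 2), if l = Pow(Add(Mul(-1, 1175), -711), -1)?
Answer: Rational(1314895662721, 3556996) ≈ 3.6966e+5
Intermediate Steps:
l = Rational(-1, 1886) (l = Pow(Add(-1175, -711), -1) = Pow(-1886, -1) = Rational(-1, 1886) ≈ -0.00053022)
Pow(Add(l, Add(-155, -453)), 2) = Pow(Add(Rational(-1, 1886), Add(-155, -453)), 2) = Pow(Add(Rational(-1, 1886), -608), 2) = Pow(Rational(-1146689, 1886), 2) = Rational(1314895662721, 3556996)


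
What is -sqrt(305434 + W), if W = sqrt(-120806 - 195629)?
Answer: -sqrt(305434 + I*sqrt(316435)) ≈ -552.66 - 0.50892*I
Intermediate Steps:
W = I*sqrt(316435) (W = sqrt(-316435) = I*sqrt(316435) ≈ 562.53*I)
-sqrt(305434 + W) = -sqrt(305434 + I*sqrt(316435))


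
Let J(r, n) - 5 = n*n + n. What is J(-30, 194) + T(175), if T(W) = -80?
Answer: 37755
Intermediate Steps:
J(r, n) = 5 + n + n**2 (J(r, n) = 5 + (n*n + n) = 5 + (n**2 + n) = 5 + (n + n**2) = 5 + n + n**2)
J(-30, 194) + T(175) = (5 + 194 + 194**2) - 80 = (5 + 194 + 37636) - 80 = 37835 - 80 = 37755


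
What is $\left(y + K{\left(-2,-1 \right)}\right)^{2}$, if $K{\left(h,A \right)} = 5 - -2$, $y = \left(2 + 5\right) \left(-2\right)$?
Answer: $49$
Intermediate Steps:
$y = -14$ ($y = 7 \left(-2\right) = -14$)
$K{\left(h,A \right)} = 7$ ($K{\left(h,A \right)} = 5 + 2 = 7$)
$\left(y + K{\left(-2,-1 \right)}\right)^{2} = \left(-14 + 7\right)^{2} = \left(-7\right)^{2} = 49$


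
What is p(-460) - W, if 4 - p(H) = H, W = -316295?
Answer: 316759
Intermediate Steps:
p(H) = 4 - H
p(-460) - W = (4 - 1*(-460)) - 1*(-316295) = (4 + 460) + 316295 = 464 + 316295 = 316759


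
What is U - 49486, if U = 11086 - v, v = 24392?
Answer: -62792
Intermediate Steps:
U = -13306 (U = 11086 - 1*24392 = 11086 - 24392 = -13306)
U - 49486 = -13306 - 49486 = -62792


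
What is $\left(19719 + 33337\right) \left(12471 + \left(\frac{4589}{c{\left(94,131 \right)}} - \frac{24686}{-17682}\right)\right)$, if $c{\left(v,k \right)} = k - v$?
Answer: $\frac{218617468023232}{327117} \approx 6.6832 \cdot 10^{8}$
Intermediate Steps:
$\left(19719 + 33337\right) \left(12471 + \left(\frac{4589}{c{\left(94,131 \right)}} - \frac{24686}{-17682}\right)\right) = \left(19719 + 33337\right) \left(12471 - \left(- \frac{12343}{8841} - \frac{4589}{131 - 94}\right)\right) = 53056 \left(12471 - \left(- \frac{12343}{8841} - \frac{4589}{131 - 94}\right)\right) = 53056 \left(12471 + \left(\frac{4589}{37} + \frac{12343}{8841}\right)\right) = 53056 \left(12471 + \frac{41028040}{327117}\right) = 53056 \cdot \frac{4120504147}{327117} = \frac{218617468023232}{327117}$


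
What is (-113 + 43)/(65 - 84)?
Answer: 70/19 ≈ 3.6842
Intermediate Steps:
(-113 + 43)/(65 - 84) = -70/(-19) = -1/19*(-70) = 70/19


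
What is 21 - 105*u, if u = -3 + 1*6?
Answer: -294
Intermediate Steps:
u = 3 (u = -3 + 6 = 3)
21 - 105*u = 21 - 105*3 = 21 - 315 = -294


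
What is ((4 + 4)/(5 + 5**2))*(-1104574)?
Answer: -4418296/15 ≈ -2.9455e+5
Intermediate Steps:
((4 + 4)/(5 + 5**2))*(-1104574) = (8/(5 + 25))*(-1104574) = (8/30)*(-1104574) = (8*(1/30))*(-1104574) = (4/15)*(-1104574) = -4418296/15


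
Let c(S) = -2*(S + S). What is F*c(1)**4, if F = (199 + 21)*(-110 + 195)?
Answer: 4787200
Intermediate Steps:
c(S) = -4*S
F = 18700 (F = 220*85 = 18700)
F*c(1)**4 = 18700*(-4*1)**4 = 18700*(-4)**4 = 18700*256 = 4787200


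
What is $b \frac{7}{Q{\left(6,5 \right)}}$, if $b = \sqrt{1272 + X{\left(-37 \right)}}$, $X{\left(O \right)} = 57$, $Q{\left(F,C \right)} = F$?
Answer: $\frac{7 \sqrt{1329}}{6} \approx 42.531$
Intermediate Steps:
$b = \sqrt{1329}$ ($b = \sqrt{1272 + 57} = \sqrt{1329} \approx 36.455$)
$b \frac{7}{Q{\left(6,5 \right)}} = \sqrt{1329} \cdot \frac{7}{6} = \frac{7 \sqrt{1329}}{6}$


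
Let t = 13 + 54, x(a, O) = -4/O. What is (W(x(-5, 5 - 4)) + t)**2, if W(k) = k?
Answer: 3969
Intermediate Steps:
t = 67
(W(x(-5, 5 - 4)) + t)**2 = (-4/(5 - 4) + 67)**2 = (-4/1 + 67)**2 = (-4*1 + 67)**2 = (-4 + 67)**2 = 63**2 = 3969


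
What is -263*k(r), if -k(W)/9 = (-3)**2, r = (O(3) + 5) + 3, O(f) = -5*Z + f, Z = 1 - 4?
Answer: 21303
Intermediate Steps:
Z = -3
O(f) = 15 + f (O(f) = -5*(-3) + f = 15 + f)
r = 26 (r = ((15 + 3) + 5) + 3 = (18 + 5) + 3 = 23 + 3 = 26)
k(W) = -81 (k(W) = -9*(-3)**2 = -9*9 = -81)
-263*k(r) = -263*(-81) = 21303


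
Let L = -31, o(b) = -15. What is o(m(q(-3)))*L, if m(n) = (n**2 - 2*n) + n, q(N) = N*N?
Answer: 465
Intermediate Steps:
q(N) = N**2
m(n) = n**2 - n
o(m(q(-3)))*L = -15*(-31) = 465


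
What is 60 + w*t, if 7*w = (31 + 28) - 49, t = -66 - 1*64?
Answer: -880/7 ≈ -125.71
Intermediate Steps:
t = -130 (t = -66 - 64 = -130)
w = 10/7 (w = ((31 + 28) - 49)/7 = (59 - 49)/7 = (⅐)*10 = 10/7 ≈ 1.4286)
60 + w*t = 60 + (10/7)*(-130) = 60 - 1300/7 = -880/7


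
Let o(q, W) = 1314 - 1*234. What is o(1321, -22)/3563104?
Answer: 135/445388 ≈ 0.00030311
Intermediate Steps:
o(q, W) = 1080 (o(q, W) = 1314 - 234 = 1080)
o(1321, -22)/3563104 = 1080/3563104 = 1080*(1/3563104) = 135/445388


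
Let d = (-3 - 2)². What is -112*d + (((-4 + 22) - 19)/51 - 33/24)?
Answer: -1142969/408 ≈ -2801.4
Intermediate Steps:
d = 25 (d = (-5)² = 25)
-112*d + (((-4 + 22) - 19)/51 - 33/24) = -112*25 + (((-4 + 22) - 19)/51 - 33/24) = -2800 + ((18 - 19)*(1/51) - 33*1/24) = -2800 + (-1*1/51 - 11/8) = -2800 + (-1/51 - 11/8) = -2800 - 569/408 = -1142969/408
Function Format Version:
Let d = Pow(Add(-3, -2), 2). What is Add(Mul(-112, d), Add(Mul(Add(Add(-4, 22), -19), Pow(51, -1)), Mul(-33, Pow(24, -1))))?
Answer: Rational(-1142969, 408) ≈ -2801.4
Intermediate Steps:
d = 25 (d = Pow(-5, 2) = 25)
Add(Mul(-112, d), Add(Mul(Add(Add(-4, 22), -19), Pow(51, -1)), Mul(-33, Pow(24, -1)))) = Add(Mul(-112, 25), Add(Mul(Add(Add(-4, 22), -19), Pow(51, -1)), Mul(-33, Pow(24, -1)))) = Add(-2800, Add(Mul(Add(18, -19), Rational(1, 51)), Mul(-33, Rational(1, 24)))) = Add(-2800, Add(Mul(-1, Rational(1, 51)), Rational(-11, 8))) = Add(-2800, Add(Rational(-1, 51), Rational(-11, 8))) = Add(-2800, Rational(-569, 408)) = Rational(-1142969, 408)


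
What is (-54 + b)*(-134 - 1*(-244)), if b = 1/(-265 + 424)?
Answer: -944350/159 ≈ -5939.3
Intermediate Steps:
b = 1/159 ≈ 0.0062893
(-54 + b)*(-134 - 1*(-244)) = (-54 + 1/159)*(-134 - 1*(-244)) = -8585*(-134 + 244)/159 = -8585/159*110 = -944350/159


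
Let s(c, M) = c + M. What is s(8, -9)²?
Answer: 1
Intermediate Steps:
s(c, M) = M + c
s(8, -9)² = (-9 + 8)² = (-1)² = 1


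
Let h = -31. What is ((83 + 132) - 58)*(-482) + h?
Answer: -75705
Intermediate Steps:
((83 + 132) - 58)*(-482) + h = ((83 + 132) - 58)*(-482) - 31 = (215 - 58)*(-482) - 31 = 157*(-482) - 31 = -75674 - 31 = -75705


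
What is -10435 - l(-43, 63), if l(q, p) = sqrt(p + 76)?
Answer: -10435 - sqrt(139) ≈ -10447.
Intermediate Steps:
l(q, p) = sqrt(76 + p)
-10435 - l(-43, 63) = -10435 - sqrt(76 + 63) = -10435 - sqrt(139)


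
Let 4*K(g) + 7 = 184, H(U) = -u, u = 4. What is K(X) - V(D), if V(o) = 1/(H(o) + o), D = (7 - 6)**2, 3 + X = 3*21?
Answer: 535/12 ≈ 44.583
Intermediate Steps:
X = 60 (X = -3 + 3*21 = -3 + 63 = 60)
H(U) = -4 (H(U) = -1*4 = -4)
K(g) = 177/4 (K(g) = -7/4 + (1/4)*184 = -7/4 + 46 = 177/4)
D = 1 (D = 1**2 = 1)
V(o) = 1/(-4 + o)
K(X) - V(D) = 177/4 - 1/(-4 + 1) = 177/4 - 1/(-3) = 177/4 - 1*(-1/3) = 177/4 + 1/3 = 535/12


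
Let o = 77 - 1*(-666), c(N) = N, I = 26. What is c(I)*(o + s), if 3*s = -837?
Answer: 12064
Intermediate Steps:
s = -279 (s = (⅓)*(-837) = -279)
o = 743 (o = 77 + 666 = 743)
c(I)*(o + s) = 26*(743 - 279) = 26*464 = 12064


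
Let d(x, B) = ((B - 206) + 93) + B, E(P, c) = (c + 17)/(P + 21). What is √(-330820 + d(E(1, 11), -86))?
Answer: I*√331105 ≈ 575.42*I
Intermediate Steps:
E(P, c) = (17 + c)/(21 + P)
d(x, B) = -113 + 2*B (d(x, B) = ((-206 + B) + 93) + B = (-113 + B) + B = -113 + 2*B)
√(-330820 + d(E(1, 11), -86)) = √(-330820 + (-113 + 2*(-86))) = √(-330820 + (-113 - 172)) = √(-330820 - 285) = √(-331105) = I*√331105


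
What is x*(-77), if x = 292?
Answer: -22484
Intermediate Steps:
x*(-77) = 292*(-77) = -22484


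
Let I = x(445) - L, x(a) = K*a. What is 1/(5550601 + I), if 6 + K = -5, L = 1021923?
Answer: 1/4523783 ≈ 2.2105e-7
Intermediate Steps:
K = -11 (K = -6 - 5 = -11)
x(a) = -11*a
I = -1026818 (I = -11*445 - 1*1021923 = -4895 - 1021923 = -1026818)
1/(5550601 + I) = 1/(5550601 - 1026818) = 1/4523783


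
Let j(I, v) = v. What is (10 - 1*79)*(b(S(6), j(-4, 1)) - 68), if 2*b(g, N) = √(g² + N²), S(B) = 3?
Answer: 4692 - 69*√10/2 ≈ 4582.9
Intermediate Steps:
b(g, N) = √(N² + g²)/2 (b(g, N) = √(g² + N²)/2 = √(N² + g²)/2)
(10 - 1*79)*(b(S(6), j(-4, 1)) - 68) = (10 - 1*79)*(√(1² + 3²)/2 - 68) = (10 - 79)*(√(1 + 9)/2 - 68) = -69*(√10/2 - 68) = -69*(-68 + √10/2) = 4692 - 69*√10/2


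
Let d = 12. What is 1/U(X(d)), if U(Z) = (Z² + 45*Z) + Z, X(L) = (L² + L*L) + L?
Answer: 1/103800 ≈ 9.6339e-6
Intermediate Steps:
X(L) = L + 2*L² (X(L) = (L² + L²) + L = 2*L² + L = L + 2*L²)
U(Z) = Z² + 46*Z
1/U(X(d)) = 1/((12*(1 + 2*12))*(46 + 12*(1 + 2*12))) = 1/((12*(1 + 24))*(46 + 12*(1 + 24))) = 1/((12*25)*(46 + 12*25)) = 1/(300*(46 + 300)) = 1/(300*346) = 1/103800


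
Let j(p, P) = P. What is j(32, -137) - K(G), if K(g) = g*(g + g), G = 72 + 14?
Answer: -14929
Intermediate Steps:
G = 86
K(g) = 2*g² (K(g) = g*(2*g) = 2*g²)
j(32, -137) - K(G) = -137 - 2*86² = -137 - 2*7396 = -137 - 1*14792 = -137 - 14792 = -14929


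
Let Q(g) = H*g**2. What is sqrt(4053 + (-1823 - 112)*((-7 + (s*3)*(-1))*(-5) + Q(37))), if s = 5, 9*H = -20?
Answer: sqrt(5677903) ≈ 2382.8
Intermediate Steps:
H = -20/9 (H = (1/9)*(-20) = -20/9 ≈ -2.2222)
Q(g) = -20*g**2/9
sqrt(4053 + (-1823 - 112)*((-7 + (s*3)*(-1))*(-5) + Q(37))) = sqrt(4053 + (-1823 - 112)*((-7 + (5*3)*(-1))*(-5) - 20/9*37**2)) = sqrt(4053 - 1935*((-7 + 15*(-1))*(-5) - 20/9*1369)) = sqrt(4053 - 1935*((-7 - 15)*(-5) - 27380/9)) = sqrt(4053 - 1935*(-22*(-5) - 27380/9)) = sqrt(4053 - 1935*(110 - 27380/9)) = sqrt(4053 - 1935*(-26390/9)) = sqrt(4053 + 5673850) = sqrt(5677903)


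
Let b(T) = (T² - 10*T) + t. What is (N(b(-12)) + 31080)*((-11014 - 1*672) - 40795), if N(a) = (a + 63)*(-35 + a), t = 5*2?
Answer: -5858086663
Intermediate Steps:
t = 10
b(T) = 10 + T² - 10*T (b(T) = (T² - 10*T) + 10 = 10 + T² - 10*T)
N(a) = (-35 + a)*(63 + a) (N(a) = (63 + a)*(-35 + a) = (-35 + a)*(63 + a))
(N(b(-12)) + 31080)*((-11014 - 1*672) - 40795) = ((-2205 + (10 + (-12)² - 10*(-12))² + 28*(10 + (-12)² - 10*(-12))) + 31080)*((-11014 - 1*672) - 40795) = ((-2205 + (10 + 144 + 120)² + 28*(10 + 144 + 120)) + 31080)*((-11014 - 672) - 40795) = ((-2205 + 274² + 28*274) + 31080)*(-11686 - 40795) = ((-2205 + 75076 + 7672) + 31080)*(-52481) = (80543 + 31080)*(-52481) = 111623*(-52481) = -5858086663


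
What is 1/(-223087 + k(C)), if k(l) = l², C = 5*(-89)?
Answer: -1/25062 ≈ -3.9901e-5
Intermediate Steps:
C = -445
1/(-223087 + k(C)) = 1/(-223087 + (-445)²) = 1/(-223087 + 198025) = 1/(-25062) = -1/25062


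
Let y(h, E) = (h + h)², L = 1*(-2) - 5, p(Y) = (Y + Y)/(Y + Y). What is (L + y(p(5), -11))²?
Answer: 9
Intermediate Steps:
p(Y) = 1 (p(Y) = (2*Y)/((2*Y)) = (2*Y)*(1/(2*Y)) = 1)
L = -7 (L = -2 - 5 = -7)
y(h, E) = 4*h² (y(h, E) = (2*h)² = 4*h²)
(L + y(p(5), -11))² = (-7 + 4*1²)² = (-7 + 4*1)² = (-7 + 4)² = (-3)² = 9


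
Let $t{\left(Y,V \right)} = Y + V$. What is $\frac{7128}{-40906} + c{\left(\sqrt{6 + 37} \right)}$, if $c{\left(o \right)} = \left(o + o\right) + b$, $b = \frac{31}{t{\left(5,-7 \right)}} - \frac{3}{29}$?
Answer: $- \frac{18716677}{1186274} + 2 \sqrt{43} \approx -2.6628$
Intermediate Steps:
$t{\left(Y,V \right)} = V + Y$
$b = - \frac{905}{58}$ ($b = \frac{31}{-7 + 5} - \frac{3}{29} = \frac{31}{-2} - \frac{3}{29} = 31 \left(- \frac{1}{2}\right) - \frac{3}{29} = - \frac{31}{2} - \frac{3}{29} = - \frac{905}{58} \approx -15.603$)
$c{\left(o \right)} = - \frac{905}{58} + 2 o$ ($c{\left(o \right)} = \left(o + o\right) - \frac{905}{58} = 2 o - \frac{905}{58} = - \frac{905}{58} + 2 o$)
$\frac{7128}{-40906} + c{\left(\sqrt{6 + 37} \right)} = \frac{7128}{-40906} - \left(\frac{905}{58} - 2 \sqrt{6 + 37}\right) = 7128 \left(- \frac{1}{40906}\right) - \left(\frac{905}{58} - 2 \sqrt{43}\right) = - \frac{3564}{20453} - \left(\frac{905}{58} - 2 \sqrt{43}\right) = - \frac{18716677}{1186274} + 2 \sqrt{43}$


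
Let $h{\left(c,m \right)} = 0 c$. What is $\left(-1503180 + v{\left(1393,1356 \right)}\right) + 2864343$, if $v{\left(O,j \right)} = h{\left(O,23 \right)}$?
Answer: $1361163$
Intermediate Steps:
$h{\left(c,m \right)} = 0$
$v{\left(O,j \right)} = 0$
$\left(-1503180 + v{\left(1393,1356 \right)}\right) + 2864343 = \left(-1503180 + 0\right) + 2864343 = -1503180 + 2864343 = 1361163$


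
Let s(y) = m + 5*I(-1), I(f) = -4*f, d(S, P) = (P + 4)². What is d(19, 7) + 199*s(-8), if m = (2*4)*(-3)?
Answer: -675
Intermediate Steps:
d(S, P) = (4 + P)²
m = -24 (m = 8*(-3) = -24)
s(y) = -4 (s(y) = -24 + 5*(-4*(-1)) = -24 + 5*4 = -24 + 20 = -4)
d(19, 7) + 199*s(-8) = (4 + 7)² + 199*(-4) = 11² - 796 = 121 - 796 = -675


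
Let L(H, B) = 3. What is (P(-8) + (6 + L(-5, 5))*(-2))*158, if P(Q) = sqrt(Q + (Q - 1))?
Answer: -2844 + 158*I*sqrt(17) ≈ -2844.0 + 651.45*I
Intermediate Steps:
P(Q) = sqrt(-1 + 2*Q) (P(Q) = sqrt(Q + (-1 + Q)) = sqrt(-1 + 2*Q))
(P(-8) + (6 + L(-5, 5))*(-2))*158 = (sqrt(-1 + 2*(-8)) + (6 + 3)*(-2))*158 = (sqrt(-1 - 16) + 9*(-2))*158 = (sqrt(-17) - 18)*158 = (I*sqrt(17) - 18)*158 = (-18 + I*sqrt(17))*158 = -2844 + 158*I*sqrt(17)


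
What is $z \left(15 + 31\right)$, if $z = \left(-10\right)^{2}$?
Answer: $4600$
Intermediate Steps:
$z = 100$
$z \left(15 + 31\right) = 100 \left(15 + 31\right) = 100 \cdot 46 = 4600$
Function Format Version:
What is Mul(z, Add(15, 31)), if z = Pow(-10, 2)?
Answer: 4600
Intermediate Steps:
z = 100
Mul(z, Add(15, 31)) = Mul(100, Add(15, 31)) = Mul(100, 46) = 4600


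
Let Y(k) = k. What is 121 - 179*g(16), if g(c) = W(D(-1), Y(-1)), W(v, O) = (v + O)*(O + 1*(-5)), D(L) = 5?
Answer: 4417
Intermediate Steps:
W(v, O) = (-5 + O)*(O + v) (W(v, O) = (O + v)*(O - 5) = (O + v)*(-5 + O) = (-5 + O)*(O + v))
g(c) = -24 (g(c) = (-1)² - 5*(-1) - 5*5 - 1*5 = 1 + 5 - 25 - 5 = -24)
121 - 179*g(16) = 121 - 179*(-24) = 121 + 4296 = 4417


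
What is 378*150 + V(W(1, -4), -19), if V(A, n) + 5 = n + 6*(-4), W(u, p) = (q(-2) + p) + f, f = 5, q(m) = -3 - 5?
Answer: 56652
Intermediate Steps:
q(m) = -8
W(u, p) = -3 + p (W(u, p) = (-8 + p) + 5 = -3 + p)
V(A, n) = -29 + n (V(A, n) = -5 + (n + 6*(-4)) = -5 + (n - 24) = -5 + (-24 + n) = -29 + n)
378*150 + V(W(1, -4), -19) = 378*150 + (-29 - 19) = 56700 - 48 = 56652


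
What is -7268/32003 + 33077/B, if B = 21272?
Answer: 903958335/680767816 ≈ 1.3279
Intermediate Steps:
-7268/32003 + 33077/B = -7268/32003 + 33077/21272 = 903958335/680767816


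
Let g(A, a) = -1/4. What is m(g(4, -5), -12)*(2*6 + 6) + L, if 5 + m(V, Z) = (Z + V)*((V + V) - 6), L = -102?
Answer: 4965/4 ≈ 1241.3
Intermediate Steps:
g(A, a) = -¼ (g(A, a) = -1*¼ = -¼)
m(V, Z) = -5 + (-6 + 2*V)*(V + Z) (m(V, Z) = -5 + (Z + V)*((V + V) - 6) = -5 + (V + Z)*(2*V - 6) = -5 + (V + Z)*(-6 + 2*V) = -5 + (-6 + 2*V)*(V + Z))
m(g(4, -5), -12)*(2*6 + 6) + L = (-5 - 6*(-¼) - 6*(-12) + 2*(-¼)² + 2*(-¼)*(-12))*(2*6 + 6) - 102 = (-5 + 3/2 + 72 + 2*(1/16) + 6)*(12 + 6) - 102 = (-5 + 3/2 + 72 + ⅛ + 6)*18 - 102 = (597/8)*18 - 102 = 5373/4 - 102 = 4965/4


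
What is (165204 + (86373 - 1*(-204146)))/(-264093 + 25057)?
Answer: -455723/239036 ≈ -1.9065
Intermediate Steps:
(165204 + (86373 - 1*(-204146)))/(-264093 + 25057) = (165204 + (86373 + 204146))/(-239036) = (165204 + 290519)*(-1/239036) = 455723*(-1/239036) = -455723/239036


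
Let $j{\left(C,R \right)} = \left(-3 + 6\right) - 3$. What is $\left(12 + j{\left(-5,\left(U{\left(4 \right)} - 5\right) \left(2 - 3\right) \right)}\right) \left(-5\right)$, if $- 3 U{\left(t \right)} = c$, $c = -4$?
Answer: $-60$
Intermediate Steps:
$U{\left(t \right)} = \frac{4}{3}$ ($U{\left(t \right)} = \left(- \frac{1}{3}\right) \left(-4\right) = \frac{4}{3}$)
$j{\left(C,R \right)} = 0$ ($j{\left(C,R \right)} = 3 - 3 = 0$)
$\left(12 + j{\left(-5,\left(U{\left(4 \right)} - 5\right) \left(2 - 3\right) \right)}\right) \left(-5\right) = \left(12 + 0\right) \left(-5\right) = 12 \left(-5\right) = -60$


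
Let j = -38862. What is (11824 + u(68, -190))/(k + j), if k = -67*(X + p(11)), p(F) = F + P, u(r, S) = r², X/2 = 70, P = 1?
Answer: -8224/24523 ≈ -0.33536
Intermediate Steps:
X = 140 (X = 2*70 = 140)
p(F) = 1 + F (p(F) = F + 1 = 1 + F)
k = -10184 (k = -67*(140 + (1 + 11)) = -67*(140 + 12) = -67*152 = -10184)
(11824 + u(68, -190))/(k + j) = (11824 + 68²)/(-10184 - 38862) = (11824 + 4624)/(-49046) = 16448*(-1/49046) = -8224/24523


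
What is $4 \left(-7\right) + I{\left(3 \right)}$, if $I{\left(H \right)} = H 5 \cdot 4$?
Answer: $32$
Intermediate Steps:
$I{\left(H \right)} = 20 H$ ($I{\left(H \right)} = 5 H 4 = 20 H$)
$4 \left(-7\right) + I{\left(3 \right)} = 4 \left(-7\right) + 20 \cdot 3 = -28 + 60 = 32$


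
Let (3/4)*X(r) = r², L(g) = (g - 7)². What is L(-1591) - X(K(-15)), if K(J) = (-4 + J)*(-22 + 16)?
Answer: 2536276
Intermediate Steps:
K(J) = 24 - 6*J (K(J) = (-4 + J)*(-6) = 24 - 6*J)
L(g) = (-7 + g)²
X(r) = 4*r²/3
L(-1591) - X(K(-15)) = (-7 - 1591)² - 4*(24 - 6*(-15))²/3 = (-1598)² - 4*(24 + 90)²/3 = 2553604 - 4*114²/3 = 2553604 - 4*12996/3 = 2553604 - 1*17328 = 2553604 - 17328 = 2536276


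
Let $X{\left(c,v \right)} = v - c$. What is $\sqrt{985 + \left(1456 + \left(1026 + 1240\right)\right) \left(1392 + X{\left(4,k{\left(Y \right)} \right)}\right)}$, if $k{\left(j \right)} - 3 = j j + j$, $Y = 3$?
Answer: $\sqrt{5222951} \approx 2285.4$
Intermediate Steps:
$k{\left(j \right)} = 3 + j + j^{2}$ ($k{\left(j \right)} = 3 + \left(j j + j\right) = 3 + \left(j^{2} + j\right) = 3 + \left(j + j^{2}\right) = 3 + j + j^{2}$)
$\sqrt{985 + \left(1456 + \left(1026 + 1240\right)\right) \left(1392 + X{\left(4,k{\left(Y \right)} \right)}\right)} = \sqrt{985 + \left(1456 + \left(1026 + 1240\right)\right) \left(1392 + \left(\left(3 + 3 + 3^{2}\right) - 4\right)\right)} = \sqrt{985 + \left(1456 + 2266\right) \left(1392 + \left(\left(3 + 3 + 9\right) - 4\right)\right)} = \sqrt{985 + 3722 \left(1392 + \left(15 - 4\right)\right)} = \sqrt{985 + 3722 \left(1392 + 11\right)} = \sqrt{985 + 3722 \cdot 1403} = \sqrt{985 + 5221966} = \sqrt{5222951}$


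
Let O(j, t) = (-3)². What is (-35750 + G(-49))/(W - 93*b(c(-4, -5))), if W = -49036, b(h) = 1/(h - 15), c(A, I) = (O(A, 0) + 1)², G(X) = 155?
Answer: 3025575/4168153 ≈ 0.72588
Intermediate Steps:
O(j, t) = 9
c(A, I) = 100 (c(A, I) = (9 + 1)² = 10² = 100)
b(h) = 1/(-15 + h)
(-35750 + G(-49))/(W - 93*b(c(-4, -5))) = (-35750 + 155)/(-49036 - 93/(-15 + 100)) = -35595/(-49036 - 93/85) = -35595/(-4168153/85) = -35595*(-85/4168153) = 3025575/4168153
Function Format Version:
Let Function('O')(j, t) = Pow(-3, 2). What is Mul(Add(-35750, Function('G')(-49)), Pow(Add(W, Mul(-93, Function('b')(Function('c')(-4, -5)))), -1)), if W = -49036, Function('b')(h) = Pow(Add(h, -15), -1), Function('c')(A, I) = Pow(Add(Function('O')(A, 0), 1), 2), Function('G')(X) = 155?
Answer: Rational(3025575, 4168153) ≈ 0.72588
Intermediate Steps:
Function('O')(j, t) = 9
Function('c')(A, I) = 100 (Function('c')(A, I) = Pow(Add(9, 1), 2) = Pow(10, 2) = 100)
Function('b')(h) = Pow(Add(-15, h), -1)
Mul(Add(-35750, Function('G')(-49)), Pow(Add(W, Mul(-93, Function('b')(Function('c')(-4, -5)))), -1)) = Mul(Add(-35750, 155), Pow(Add(-49036, Mul(-93, Pow(Add(-15, 100), -1))), -1)) = Mul(-35595, Pow(Add(-49036, Mul(-93, Pow(85, -1))), -1)) = Mul(-35595, Pow(Add(-49036, Mul(-93, Rational(1, 85))), -1)) = Mul(-35595, Pow(Add(-49036, Rational(-93, 85)), -1)) = Mul(-35595, Pow(Rational(-4168153, 85), -1)) = Mul(-35595, Rational(-85, 4168153)) = Rational(3025575, 4168153)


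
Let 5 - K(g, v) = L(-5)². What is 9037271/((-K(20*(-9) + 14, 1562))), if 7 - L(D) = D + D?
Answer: 9037271/284 ≈ 31821.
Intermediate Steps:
L(D) = 7 - 2*D (L(D) = 7 - (D + D) = 7 - 2*D)
K(g, v) = -284 (K(g, v) = 5 - (7 - 2*(-5))² = 5 - (7 + 10)² = 5 - 1*17² = 5 - 1*289 = 5 - 289 = -284)
9037271/((-K(20*(-9) + 14, 1562))) = 9037271/((-1*(-284))) = 9037271/284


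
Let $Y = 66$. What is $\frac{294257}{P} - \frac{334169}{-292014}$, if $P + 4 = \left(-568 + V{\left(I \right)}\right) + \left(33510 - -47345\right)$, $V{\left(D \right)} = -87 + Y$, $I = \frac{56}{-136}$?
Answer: $\frac{1043965147}{217015071} \approx 4.8106$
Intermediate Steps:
$I = - \frac{7}{17}$ ($I = 56 \left(- \frac{1}{136}\right) = - \frac{7}{17} \approx -0.41176$)
$V{\left(D \right)} = -21$ ($V{\left(D \right)} = -87 + 66 = -21$)
$P = 80262$ ($P = -4 + \left(\left(-568 - 21\right) + \left(33510 - -47345\right)\right) = -4 + \left(-589 + \left(33510 + 47345\right)\right) = -4 + \left(-589 + 80855\right) = -4 + 80266 = 80262$)
$\frac{294257}{P} - \frac{334169}{-292014} = \frac{294257}{80262} - \frac{334169}{-292014} = 294257 \cdot \frac{1}{80262} - - \frac{334169}{292014} = \frac{294257}{80262} + \frac{334169}{292014} = \frac{1043965147}{217015071}$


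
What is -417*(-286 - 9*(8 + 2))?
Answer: 156792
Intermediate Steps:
-417*(-286 - 9*(8 + 2)) = -417*(-286 - 9*10) = -417*(-286 - 90) = -417*(-376) = 156792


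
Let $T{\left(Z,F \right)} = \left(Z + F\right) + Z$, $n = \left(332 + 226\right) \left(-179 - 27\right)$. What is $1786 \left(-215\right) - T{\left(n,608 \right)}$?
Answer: $-154702$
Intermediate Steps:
$n = -114948$ ($n = 558 \left(-206\right) = -114948$)
$T{\left(Z,F \right)} = F + 2 Z$ ($T{\left(Z,F \right)} = \left(F + Z\right) + Z = F + 2 Z$)
$1786 \left(-215\right) - T{\left(n,608 \right)} = 1786 \left(-215\right) - \left(608 + 2 \left(-114948\right)\right) = -383990 - \left(608 - 229896\right) = -383990 - -229288 = -383990 + 229288 = -154702$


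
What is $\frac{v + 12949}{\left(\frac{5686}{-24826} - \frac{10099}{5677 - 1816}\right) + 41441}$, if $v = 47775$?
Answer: $\frac{2910294433332}{1985989604803} \approx 1.4654$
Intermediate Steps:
$\frac{v + 12949}{\left(\frac{5686}{-24826} - \frac{10099}{5677 - 1816}\right) + 41441} = \frac{47775 + 12949}{\left(\frac{5686}{-24826} - \frac{10099}{5677 - 1816}\right) + 41441} = \frac{60724}{\left(5686 \left(- \frac{1}{24826}\right) - \frac{10099}{3861}\right) + 41441} = \frac{60724}{\left(- \frac{2843}{12413} - \frac{10099}{3861}\right) + 41441} = \frac{60724}{- \frac{136335710}{47926593} + 41441} = \frac{60724}{\frac{1985989604803}{47926593}} = 60724 \cdot \frac{47926593}{1985989604803} = \frac{2910294433332}{1985989604803}$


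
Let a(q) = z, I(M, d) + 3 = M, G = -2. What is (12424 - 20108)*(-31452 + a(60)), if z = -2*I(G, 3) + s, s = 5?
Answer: 241561908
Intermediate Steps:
I(M, d) = -3 + M
z = 15 (z = -2*(-3 - 2) + 5 = -2*(-5) + 5 = 10 + 5 = 15)
a(q) = 15
(12424 - 20108)*(-31452 + a(60)) = (12424 - 20108)*(-31452 + 15) = -7684*(-31437) = 241561908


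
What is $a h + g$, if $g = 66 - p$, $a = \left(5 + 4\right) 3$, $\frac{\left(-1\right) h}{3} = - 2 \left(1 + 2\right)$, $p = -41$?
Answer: $593$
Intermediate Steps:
$h = 18$ ($h = - 3 \left(- 2 \left(1 + 2\right)\right) = - 3 \left(\left(-2\right) 3\right) = \left(-3\right) \left(-6\right) = 18$)
$a = 27$ ($a = 9 \cdot 3 = 27$)
$g = 107$ ($g = 66 - -41 = 66 + 41 = 107$)
$a h + g = 27 \cdot 18 + 107 = 486 + 107 = 593$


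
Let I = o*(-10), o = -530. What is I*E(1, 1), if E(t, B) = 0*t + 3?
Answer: 15900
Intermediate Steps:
I = 5300 (I = -530*(-10) = 5300)
E(t, B) = 3 (E(t, B) = 0 + 3 = 3)
I*E(1, 1) = 5300*3 = 15900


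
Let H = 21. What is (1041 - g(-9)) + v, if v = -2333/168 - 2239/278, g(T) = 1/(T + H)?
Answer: 23795123/23352 ≈ 1019.0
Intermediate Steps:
g(T) = 1/(21 + T) (g(T) = 1/(T + 21) = 1/(21 + T))
v = -512363/23352 (v = -2333*1/168 - 2239*1/278 = -2333/168 - 2239/278 = -512363/23352 ≈ -21.941)
(1041 - g(-9)) + v = (1041 - 1/(21 - 9)) - 512363/23352 = (1041 - 1/12) - 512363/23352 = 12491/12 - 512363/23352 = 23795123/23352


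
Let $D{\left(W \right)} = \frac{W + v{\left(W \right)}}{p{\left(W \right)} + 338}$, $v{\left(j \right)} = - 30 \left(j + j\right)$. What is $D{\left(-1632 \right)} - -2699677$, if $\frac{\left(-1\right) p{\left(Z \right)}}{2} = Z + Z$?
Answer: $\frac{9268039285}{3433} \approx 2.6997 \cdot 10^{6}$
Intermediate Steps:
$v{\left(j \right)} = - 60 j$ ($v{\left(j \right)} = - 30 \cdot 2 j = - 60 j$)
$p{\left(Z \right)} = - 4 Z$ ($p{\left(Z \right)} = - 2 \left(Z + Z\right) = - 2 \cdot 2 Z = - 4 Z$)
$D{\left(W \right)} = - \frac{59 W}{338 - 4 W}$ ($D{\left(W \right)} = \frac{W - 60 W}{- 4 W + 338} = \frac{\left(-59\right) W}{338 - 4 W} = - \frac{59 W}{338 - 4 W}$)
$D{\left(-1632 \right)} - -2699677 = \frac{59}{2} \left(-1632\right) \frac{1}{-169 + 2 \left(-1632\right)} - -2699677 = \frac{59}{2} \left(-1632\right) \frac{1}{-169 - 3264} + 2699677 = \frac{59}{2} \left(-1632\right) \frac{1}{-3433} + 2699677 = \frac{59}{2} \left(-1632\right) \left(- \frac{1}{3433}\right) + 2699677 = \frac{48144}{3433} + 2699677 = \frac{9268039285}{3433}$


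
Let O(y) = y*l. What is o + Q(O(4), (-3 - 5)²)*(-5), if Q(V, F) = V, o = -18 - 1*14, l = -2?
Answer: 8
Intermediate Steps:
o = -32 (o = -18 - 14 = -32)
O(y) = -2*y (O(y) = y*(-2) = -2*y)
o + Q(O(4), (-3 - 5)²)*(-5) = -32 - 2*4*(-5) = -32 - 8*(-5) = -32 + 40 = 8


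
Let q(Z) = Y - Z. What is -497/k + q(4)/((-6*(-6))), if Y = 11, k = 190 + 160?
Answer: -1103/900 ≈ -1.2256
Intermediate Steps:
k = 350
q(Z) = 11 - Z
-497/k + q(4)/((-6*(-6))) = -497/350 + (11 - 1*4)/((-6*(-6))) = -497*1/350 + (11 - 4)/36 = -71/50 + 7*(1/36) = -71/50 + 7/36 = -1103/900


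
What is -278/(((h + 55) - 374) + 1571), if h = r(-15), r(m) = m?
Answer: -278/1237 ≈ -0.22474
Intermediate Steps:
h = -15
-278/(((h + 55) - 374) + 1571) = -278/(((-15 + 55) - 374) + 1571) = -278/((40 - 374) + 1571) = -278/(-334 + 1571) = -278/1237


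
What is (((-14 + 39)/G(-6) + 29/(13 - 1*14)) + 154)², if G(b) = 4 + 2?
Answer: 600625/36 ≈ 16684.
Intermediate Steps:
G(b) = 6
(((-14 + 39)/G(-6) + 29/(13 - 1*14)) + 154)² = (((-14 + 39)/6 + 29/(13 - 1*14)) + 154)² = ((25*(⅙) + 29/(13 - 14)) + 154)² = ((25/6 + 29/(-1)) + 154)² = ((25/6 + 29*(-1)) + 154)² = ((25/6 - 29) + 154)² = (-149/6 + 154)² = (775/6)² = 600625/36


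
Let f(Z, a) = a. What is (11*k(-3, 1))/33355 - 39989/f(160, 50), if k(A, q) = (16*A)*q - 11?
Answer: -266773109/333550 ≈ -799.80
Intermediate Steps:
k(A, q) = -11 + 16*A*q (k(A, q) = 16*A*q - 11 = -11 + 16*A*q)
(11*k(-3, 1))/33355 - 39989/f(160, 50) = (11*(-11 + 16*(-3)*1))/33355 - 39989/50 = (11*(-11 - 48))*(1/33355) - 39989*1/50 = (11*(-59))*(1/33355) - 39989/50 = -649*1/33355 - 39989/50 = -649/33355 - 39989/50 = -266773109/333550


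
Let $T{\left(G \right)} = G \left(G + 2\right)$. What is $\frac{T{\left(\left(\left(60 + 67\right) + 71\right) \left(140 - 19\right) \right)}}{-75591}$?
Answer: $- \frac{63781520}{8399} \approx -7593.9$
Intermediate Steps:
$T{\left(G \right)} = G \left(2 + G\right)$
$\frac{T{\left(\left(\left(60 + 67\right) + 71\right) \left(140 - 19\right) \right)}}{-75591} = \frac{\left(\left(60 + 67\right) + 71\right) \left(140 - 19\right) \left(2 + \left(\left(60 + 67\right) + 71\right) \left(140 - 19\right)\right)}{-75591} = \left(127 + 71\right) 121 \left(2 + \left(127 + 71\right) 121\right) \left(- \frac{1}{75591}\right) = 198 \cdot 121 \left(2 + 198 \cdot 121\right) \left(- \frac{1}{75591}\right) = 23958 \left(2 + 23958\right) \left(- \frac{1}{75591}\right) = 23958 \cdot 23960 \left(- \frac{1}{75591}\right) = 574033680 \left(- \frac{1}{75591}\right) = - \frac{63781520}{8399}$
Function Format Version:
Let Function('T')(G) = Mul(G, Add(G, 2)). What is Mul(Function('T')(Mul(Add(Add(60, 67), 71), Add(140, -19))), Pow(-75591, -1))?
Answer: Rational(-63781520, 8399) ≈ -7593.9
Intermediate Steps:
Function('T')(G) = Mul(G, Add(2, G))
Mul(Function('T')(Mul(Add(Add(60, 67), 71), Add(140, -19))), Pow(-75591, -1)) = Mul(Mul(Mul(Add(Add(60, 67), 71), Add(140, -19)), Add(2, Mul(Add(Add(60, 67), 71), Add(140, -19)))), Pow(-75591, -1)) = Mul(Mul(Mul(Add(127, 71), 121), Add(2, Mul(Add(127, 71), 121))), Rational(-1, 75591)) = Mul(Mul(Mul(198, 121), Add(2, Mul(198, 121))), Rational(-1, 75591)) = Mul(Mul(23958, Add(2, 23958)), Rational(-1, 75591)) = Mul(Mul(23958, 23960), Rational(-1, 75591)) = Mul(574033680, Rational(-1, 75591)) = Rational(-63781520, 8399)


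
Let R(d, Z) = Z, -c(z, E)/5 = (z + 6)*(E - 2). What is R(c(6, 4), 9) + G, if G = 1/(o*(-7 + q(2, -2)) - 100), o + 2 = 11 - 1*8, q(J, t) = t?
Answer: 980/109 ≈ 8.9908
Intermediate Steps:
c(z, E) = -5*(-2 + E)*(6 + z) (c(z, E) = -5*(z + 6)*(E - 2) = -5*(6 + z)*(-2 + E) = -5*(-2 + E)*(6 + z))
o = 1 (o = -2 + (11 - 1*8) = -2 + (11 - 8) = -2 + 3 = 1)
G = -1/109 (G = 1/(1*(-7 - 2) - 100) = 1/(1*(-9) - 100) = 1/(-9 - 100) = 1/(-109) = -1/109 ≈ -0.0091743)
R(c(6, 4), 9) + G = 9 - 1/109 = 980/109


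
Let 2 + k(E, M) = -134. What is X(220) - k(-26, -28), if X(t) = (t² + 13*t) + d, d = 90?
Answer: 51486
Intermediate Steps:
k(E, M) = -136 (k(E, M) = -2 - 134 = -136)
X(t) = 90 + t² + 13*t (X(t) = (t² + 13*t) + 90 = 90 + t² + 13*t)
X(220) - k(-26, -28) = (90 + 220² + 13*220) - 1*(-136) = (90 + 48400 + 2860) + 136 = 51350 + 136 = 51486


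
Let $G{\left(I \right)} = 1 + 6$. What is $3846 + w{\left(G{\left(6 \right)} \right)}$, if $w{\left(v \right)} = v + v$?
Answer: $3860$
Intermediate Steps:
$G{\left(I \right)} = 7$
$w{\left(v \right)} = 2 v$
$3846 + w{\left(G{\left(6 \right)} \right)} = 3846 + 2 \cdot 7 = 3846 + 14 = 3860$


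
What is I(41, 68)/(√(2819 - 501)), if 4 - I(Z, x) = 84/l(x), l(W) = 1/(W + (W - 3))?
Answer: -5584*√2318/1159 ≈ -231.96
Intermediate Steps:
l(W) = 1/(-3 + 2*W) (l(W) = 1/(W + (-3 + W)) = 1/(-3 + 2*W))
I(Z, x) = 256 - 168*x (I(Z, x) = 4 - 84/(1/(-3 + 2*x)) = 4 - 84*(-3 + 2*x) = 4 - (-252 + 168*x) = 4 + (252 - 168*x) = 256 - 168*x)
I(41, 68)/(√(2819 - 501)) = (256 - 168*68)/(√(2819 - 501)) = (256 - 11424)/(√2318) = -5584*√2318/1159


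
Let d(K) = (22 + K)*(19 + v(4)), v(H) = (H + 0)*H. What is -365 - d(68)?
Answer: -3515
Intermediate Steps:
v(H) = H² (v(H) = H*H = H²)
d(K) = 770 + 35*K (d(K) = (22 + K)*(19 + 4²) = (22 + K)*(19 + 16) = (22 + K)*35 = 770 + 35*K)
-365 - d(68) = -365 - (770 + 35*68) = -365 - (770 + 2380) = -365 - 1*3150 = -365 - 3150 = -3515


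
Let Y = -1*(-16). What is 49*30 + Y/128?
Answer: 11761/8 ≈ 1470.1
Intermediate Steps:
Y = 16
49*30 + Y/128 = 49*30 + 16/128 = 1470 + 16*(1/128) = 1470 + ⅛ = 11761/8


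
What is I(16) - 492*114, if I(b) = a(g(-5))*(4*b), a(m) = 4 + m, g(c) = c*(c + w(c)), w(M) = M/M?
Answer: -54552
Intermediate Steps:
w(M) = 1
g(c) = c*(1 + c) (g(c) = c*(c + 1) = c*(1 + c))
I(b) = 96*b (I(b) = (4 - 5*(1 - 5))*(4*b) = (4 - 5*(-4))*(4*b) = (4 + 20)*(4*b) = 24*(4*b) = 96*b)
I(16) - 492*114 = 96*16 - 492*114 = 1536 - 56088 = -54552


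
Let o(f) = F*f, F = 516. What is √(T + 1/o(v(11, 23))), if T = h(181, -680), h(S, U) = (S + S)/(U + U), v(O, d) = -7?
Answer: I*√25116231630/307020 ≈ 0.51619*I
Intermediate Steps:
o(f) = 516*f
h(S, U) = S/U (h(S, U) = (2*S)/((2*U)) = (2*S)*(1/(2*U)) = S/U)
T = -181/680 (T = 181/(-680) = 181*(-1/680) = -181/680 ≈ -0.26618)
√(T + 1/o(v(11, 23))) = √(-181/680 + 1/(516*(-7))) = √(-181/680 + 1/(-3612)) = √(-181/680 - 1/3612) = √(-163613/614040) = I*√25116231630/307020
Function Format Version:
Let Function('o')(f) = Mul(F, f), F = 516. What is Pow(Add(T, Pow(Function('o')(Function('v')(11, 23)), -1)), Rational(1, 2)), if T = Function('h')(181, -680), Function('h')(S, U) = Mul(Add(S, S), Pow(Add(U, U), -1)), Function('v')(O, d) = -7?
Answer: Mul(Rational(1, 307020), I, Pow(25116231630, Rational(1, 2))) ≈ Mul(0.51619, I)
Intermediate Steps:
Function('o')(f) = Mul(516, f)
Function('h')(S, U) = Mul(S, Pow(U, -1)) (Function('h')(S, U) = Mul(Mul(2, S), Pow(Mul(2, U), -1)) = Mul(Mul(2, S), Mul(Rational(1, 2), Pow(U, -1))) = Mul(S, Pow(U, -1)))
T = Rational(-181, 680) (T = Mul(181, Pow(-680, -1)) = Mul(181, Rational(-1, 680)) = Rational(-181, 680) ≈ -0.26618)
Pow(Add(T, Pow(Function('o')(Function('v')(11, 23)), -1)), Rational(1, 2)) = Pow(Add(Rational(-181, 680), Pow(Mul(516, -7), -1)), Rational(1, 2)) = Pow(Add(Rational(-181, 680), Pow(-3612, -1)), Rational(1, 2)) = Pow(Add(Rational(-181, 680), Rational(-1, 3612)), Rational(1, 2)) = Pow(Rational(-163613, 614040), Rational(1, 2)) = Mul(Rational(1, 307020), I, Pow(25116231630, Rational(1, 2)))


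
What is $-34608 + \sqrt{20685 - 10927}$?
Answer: $-34608 + \sqrt{9758} \approx -34509.0$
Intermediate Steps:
$-34608 + \sqrt{20685 - 10927} = -34608 + \sqrt{9758}$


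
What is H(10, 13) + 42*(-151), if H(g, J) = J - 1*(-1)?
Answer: -6328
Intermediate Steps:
H(g, J) = 1 + J (H(g, J) = J + 1 = 1 + J)
H(10, 13) + 42*(-151) = (1 + 13) + 42*(-151) = 14 - 6342 = -6328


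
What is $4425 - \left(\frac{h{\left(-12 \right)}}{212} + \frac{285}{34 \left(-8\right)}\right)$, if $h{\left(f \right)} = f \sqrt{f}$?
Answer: $\frac{1203885}{272} + \frac{6 i \sqrt{3}}{53} \approx 4426.0 + 0.19608 i$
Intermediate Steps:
$h{\left(f \right)} = f^{\frac{3}{2}}$
$4425 - \left(\frac{h{\left(-12 \right)}}{212} + \frac{285}{34 \left(-8\right)}\right) = 4425 - \left(\frac{\left(-12\right)^{\frac{3}{2}}}{212} + \frac{285}{34 \left(-8\right)}\right) = 4425 - \left(- 24 i \sqrt{3} \cdot \frac{1}{212} + \frac{285}{-272}\right) = 4425 - \left(- \frac{6 i \sqrt{3}}{53} + 285 \left(- \frac{1}{272}\right)\right) = 4425 - \left(- \frac{6 i \sqrt{3}}{53} - \frac{285}{272}\right) = 4425 - \left(- \frac{285}{272} - \frac{6 i \sqrt{3}}{53}\right) = 4425 + \left(\frac{285}{272} + \frac{6 i \sqrt{3}}{53}\right) = \frac{1203885}{272} + \frac{6 i \sqrt{3}}{53}$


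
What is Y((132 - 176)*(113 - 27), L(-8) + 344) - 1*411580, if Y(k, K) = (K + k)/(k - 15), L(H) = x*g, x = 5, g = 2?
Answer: -1563588990/3799 ≈ -4.1158e+5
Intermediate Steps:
L(H) = 10 (L(H) = 5*2 = 10)
Y(k, K) = (K + k)/(-15 + k)
Y((132 - 176)*(113 - 27), L(-8) + 344) - 1*411580 = ((10 + 344) + (132 - 176)*(113 - 27))/(-15 + (132 - 176)*(113 - 27)) - 1*411580 = (354 - 44*86)/(-15 - 44*86) - 411580 = (354 - 3784)/(-15 - 3784) - 411580 = -3430/(-3799) - 411580 = -1/3799*(-3430) - 411580 = 3430/3799 - 411580 = -1563588990/3799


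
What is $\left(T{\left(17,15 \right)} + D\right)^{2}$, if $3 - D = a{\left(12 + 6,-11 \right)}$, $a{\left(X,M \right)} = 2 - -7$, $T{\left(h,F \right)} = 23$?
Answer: $289$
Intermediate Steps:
$a{\left(X,M \right)} = 9$ ($a{\left(X,M \right)} = 2 + 7 = 9$)
$D = -6$ ($D = 3 - 9 = -6$)
$\left(T{\left(17,15 \right)} + D\right)^{2} = \left(23 - 6\right)^{2} = 17^{2} = 289$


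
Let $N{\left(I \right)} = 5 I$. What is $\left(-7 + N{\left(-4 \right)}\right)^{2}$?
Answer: $729$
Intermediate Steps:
$\left(-7 + N{\left(-4 \right)}\right)^{2} = \left(-7 + 5 \left(-4\right)\right)^{2} = \left(-7 - 20\right)^{2} = \left(-27\right)^{2} = 729$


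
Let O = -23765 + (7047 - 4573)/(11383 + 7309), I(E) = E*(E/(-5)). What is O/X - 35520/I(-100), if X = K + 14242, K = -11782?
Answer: 931082743/114955800 ≈ 8.0995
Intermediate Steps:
X = 2460 (X = -11782 + 14242 = 2460)
I(E) = -E**2/5 (I(E) = E*(E*(-1/5)) = E*(-E/5) = -E**2/5)
O = -222106453/9346 (O = -23765 + 2474/18692 = -23765 + 2474*(1/18692) = -23765 + 1237/9346 = -222106453/9346 ≈ -23765.)
O/X - 35520/I(-100) = -222106453/9346/2460 - 35520/((-1/5*(-100)**2)) = -222106453/9346*1/2460 - 35520/((-1/5*10000)) = -222106453/22991160 - 35520/(-2000) = -222106453/22991160 - 35520*(-1/2000) = -222106453/22991160 + 444/25 = 931082743/114955800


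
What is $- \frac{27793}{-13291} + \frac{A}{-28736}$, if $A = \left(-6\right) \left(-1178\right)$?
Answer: $\frac{176179715}{95482544} \approx 1.8451$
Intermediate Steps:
$A = 7068$
$- \frac{27793}{-13291} + \frac{A}{-28736} = - \frac{27793}{-13291} + \frac{7068}{-28736} = \left(-27793\right) \left(- \frac{1}{13291}\right) + 7068 \left(- \frac{1}{28736}\right) = \frac{27793}{13291} - \frac{1767}{7184} = \frac{176179715}{95482544}$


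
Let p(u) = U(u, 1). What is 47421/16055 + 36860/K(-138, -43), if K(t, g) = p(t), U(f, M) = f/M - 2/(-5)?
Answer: -731577713/2761460 ≈ -264.92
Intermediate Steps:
U(f, M) = ⅖ + f/M (U(f, M) = f/M - 2*(-⅕) = f/M + ⅖ = ⅖ + f/M)
p(u) = ⅖ + u (p(u) = ⅖ + u/1 = ⅖ + u*1 = ⅖ + u)
K(t, g) = ⅖ + t
47421/16055 + 36860/K(-138, -43) = 47421/16055 + 36860/(⅖ - 138) = 47421*(1/16055) + 36860/(-688/5) = 47421/16055 + 36860*(-5/688) = 47421/16055 - 46075/172 = -731577713/2761460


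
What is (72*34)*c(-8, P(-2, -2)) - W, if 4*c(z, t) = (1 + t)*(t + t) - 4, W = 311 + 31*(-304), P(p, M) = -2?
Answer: 9113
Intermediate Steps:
W = -9113 (W = 311 - 9424 = -9113)
c(z, t) = -1 + t*(1 + t)/2 (c(z, t) = ((1 + t)*(t + t) - 4)/4 = ((1 + t)*(2*t) - 4)/4 = (2*t*(1 + t) - 4)/4 = (-4 + 2*t*(1 + t))/4 = -1 + t*(1 + t)/2)
(72*34)*c(-8, P(-2, -2)) - W = (72*34)*(-1 + (½)*(-2) + (½)*(-2)²) - 1*(-9113) = 2448*(-1 - 1 + (½)*4) + 9113 = 2448*(-1 - 1 + 2) + 9113 = 2448*0 + 9113 = 0 + 9113 = 9113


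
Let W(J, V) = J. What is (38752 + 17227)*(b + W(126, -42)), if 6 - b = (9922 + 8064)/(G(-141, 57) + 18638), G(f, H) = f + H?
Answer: 68046449009/9277 ≈ 7.3350e+6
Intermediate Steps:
G(f, H) = H + f
b = 46669/9277 (b = 6 - (9922 + 8064)/((57 - 141) + 18638) = 6 - 17986/(-84 + 18638) = 6 - 17986/18554 = 6 - 1*8993/9277 = 6 - 8993/9277 = 46669/9277 ≈ 5.0306)
(38752 + 17227)*(b + W(126, -42)) = (38752 + 17227)*(46669/9277 + 126) = 55979*(1215571/9277) = 68046449009/9277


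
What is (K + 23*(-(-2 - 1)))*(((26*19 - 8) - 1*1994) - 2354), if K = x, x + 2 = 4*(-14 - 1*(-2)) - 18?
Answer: -3862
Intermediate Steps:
x = -68 (x = -2 + (4*(-14 - 1*(-2)) - 18) = -2 + (4*(-14 + 2) - 18) = -2 + (4*(-12) - 18) = -2 + (-48 - 18) = -2 - 66 = -68)
K = -68
(K + 23*(-(-2 - 1)))*(((26*19 - 8) - 1*1994) - 2354) = (-68 + 23*(-(-2 - 1)))*(((26*19 - 8) - 1*1994) - 2354) = (-68 + 23*(-1*(-3)))*(((494 - 8) - 1994) - 2354) = (-68 + 23*3)*((486 - 1994) - 2354) = (-68 + 69)*(-1508 - 2354) = 1*(-3862) = -3862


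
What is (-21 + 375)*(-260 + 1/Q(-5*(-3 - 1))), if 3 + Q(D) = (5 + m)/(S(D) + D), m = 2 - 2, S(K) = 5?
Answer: -645165/7 ≈ -92166.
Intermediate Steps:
m = 0
Q(D) = -3 + 5/(5 + D) (Q(D) = -3 + (5 + 0)/(5 + D) = -3 + 5/(5 + D))
(-21 + 375)*(-260 + 1/Q(-5*(-3 - 1))) = (-21 + 375)*(-260 + 1/((-10 - (-15)*(-3 - 1))/(5 - 5*(-3 - 1)))) = 354*(-260 + 1/((-10 - (-15)*(-4))/(5 - 5*(-4)))) = 354*(-260 + 1/((-10 - 3*20)/(5 + 20))) = 354*(-260 + 1/((-10 - 60)/25)) = 354*(-260 + 1/((1/25)*(-70))) = 354*(-260 + 1/(-14/5)) = 354*(-260 - 5/14) = 354*(-3645/14) = -645165/7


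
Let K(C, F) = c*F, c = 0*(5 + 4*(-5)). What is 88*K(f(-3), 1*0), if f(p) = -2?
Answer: 0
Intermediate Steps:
c = 0 (c = 0*(5 - 20) = 0*(-15) = 0)
K(C, F) = 0 (K(C, F) = 0*F = 0)
88*K(f(-3), 1*0) = 88*0 = 0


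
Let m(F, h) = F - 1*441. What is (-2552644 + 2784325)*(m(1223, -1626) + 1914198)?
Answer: 443664481380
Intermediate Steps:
m(F, h) = -441 + F (m(F, h) = F - 441 = -441 + F)
(-2552644 + 2784325)*(m(1223, -1626) + 1914198) = (-2552644 + 2784325)*((-441 + 1223) + 1914198) = 231681*(782 + 1914198) = 231681*1914980 = 443664481380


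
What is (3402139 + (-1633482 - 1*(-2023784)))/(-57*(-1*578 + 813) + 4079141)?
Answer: 3792441/4065746 ≈ 0.93278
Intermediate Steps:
(3402139 + (-1633482 - 1*(-2023784)))/(-57*(-1*578 + 813) + 4079141) = (3402139 + (-1633482 + 2023784))/(-57*(-578 + 813) + 4079141) = (3402139 + 390302)/(-57*235 + 4079141) = 3792441/(-13395 + 4079141) = 3792441/4065746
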